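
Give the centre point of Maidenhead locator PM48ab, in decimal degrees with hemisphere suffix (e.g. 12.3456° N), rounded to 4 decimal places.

Field P=15, M=12: +15·20° lon, +12·10° lat → SW at lon 120°, lat 30°.
Square 4, 8: +4·2° lon, +8·1° lat → SW at lon 128°, lat 38°.
Subsquare a=0, b=1: +0·0.0833333° lon, +1·0.0416667° lat → SW at lon 128°, lat 38.0417°.
Cell spans 0.0833333° lon × 0.0416667° lat. Centre is SW corner plus half of each.
latitude 38.0625° N, longitude 128.0417° E.

38.0625° N, 128.0417° E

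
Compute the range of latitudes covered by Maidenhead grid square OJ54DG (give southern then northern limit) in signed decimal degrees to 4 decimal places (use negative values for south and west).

Field O=14, J=9: +14·20° lon, +9·10° lat → SW at lon 100°, lat 0°.
Square 5, 4: +5·2° lon, +4·1° lat → SW at lon 110°, lat 4°.
Subsquare d=3, g=6: +3·0.0833333° lon, +6·0.0416667° lat → SW at lon 110.25°, lat 4.25°.
Cell spans 0.0833333° lon × 0.0416667° lat.
south 4.2500, north 4.2917.

4.2500, 4.2917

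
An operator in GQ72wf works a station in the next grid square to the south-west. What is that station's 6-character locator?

GQ72ve

Longitude subsquare w = 22; −1 → 21 = v.
Latitude subsquare f = 5; −1 → 4 = e.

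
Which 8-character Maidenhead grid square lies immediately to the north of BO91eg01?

BO91eg02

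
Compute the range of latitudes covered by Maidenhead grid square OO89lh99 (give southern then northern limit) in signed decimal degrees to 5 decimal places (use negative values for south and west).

Field O=14, O=14: +14·20° lon, +14·10° lat → SW at lon 100°, lat 50°.
Square 8, 9: +8·2° lon, +9·1° lat → SW at lon 116°, lat 59°.
Subsquare l=11, h=7: +11·0.0833333° lon, +7·0.0416667° lat → SW at lon 116.917°, lat 59.2917°.
Extended square 9, 9: +9·0.00833333° lon, +9·0.00416667° lat → SW at lon 116.992°, lat 59.3292°.
Cell spans 0.00833333° lon × 0.00416667° lat.
south 59.32917, north 59.33333.

59.32917, 59.33333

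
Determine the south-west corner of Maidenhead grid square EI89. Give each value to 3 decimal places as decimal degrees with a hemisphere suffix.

Field E=4, I=8: +4·20° lon, +8·10° lat → SW at lon -100°, lat -10°.
Square 8, 9: +8·2° lon, +9·1° lat → SW at lon -84°, lat -1°.
latitude 1.000° S, longitude 84.000° W.

1.000° S, 84.000° W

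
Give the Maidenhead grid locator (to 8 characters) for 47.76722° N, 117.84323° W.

DN17bs84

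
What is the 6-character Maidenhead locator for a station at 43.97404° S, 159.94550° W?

BE06aa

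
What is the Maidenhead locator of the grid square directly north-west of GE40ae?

GE30xf

Longitude subsquare a = 0; −1 → -1, wraps to 23 = x, carry into square.
Longitude square 4; −1 → 3.
Latitude subsquare e = 4; +1 → 5 = f.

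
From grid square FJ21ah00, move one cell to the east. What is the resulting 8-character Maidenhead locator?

FJ21ah10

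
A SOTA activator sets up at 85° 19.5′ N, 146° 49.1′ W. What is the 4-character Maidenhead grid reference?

BR65

Offset from 180°W / 90°S: lon 33.18°, lat 175.32°.
Field: lon ⌊33.18/20⌋ = 1 → B; lat ⌊175.32/10⌋ = 17 → R.
Square: lon ⌊13.18/2⌋ = 6; lat ⌊5.32/1⌋ = 5.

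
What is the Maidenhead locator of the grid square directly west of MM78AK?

Longitude subsquare a = 0; −1 → -1, wraps to 23 = x, carry into square.
Longitude square 7; −1 → 6.
The latitude characters are unchanged.

MM68xk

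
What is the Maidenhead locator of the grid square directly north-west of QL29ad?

QL19xe

Longitude subsquare a = 0; −1 → -1, wraps to 23 = x, carry into square.
Longitude square 2; −1 → 1.
Latitude subsquare d = 3; +1 → 4 = e.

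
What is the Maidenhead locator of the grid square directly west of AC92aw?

AC82xw

Longitude subsquare a = 0; −1 → -1, wraps to 23 = x, carry into square.
Longitude square 9; −1 → 8.
The latitude characters are unchanged.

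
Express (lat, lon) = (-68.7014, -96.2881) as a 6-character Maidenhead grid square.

EC11uh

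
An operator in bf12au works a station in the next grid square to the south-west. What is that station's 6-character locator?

Longitude subsquare a = 0; −1 → -1, wraps to 23 = x, carry into square.
Longitude square 1; −1 → 0.
Latitude subsquare u = 20; −1 → 19 = t.

BF02xt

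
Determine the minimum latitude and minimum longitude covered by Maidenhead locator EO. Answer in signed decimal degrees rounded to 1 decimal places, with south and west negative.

Field E=4, O=14: +4·20° lon, +14·10° lat → SW at lon -100°, lat 50°.
latitude 50.0, longitude -100.0.

50.0, -100.0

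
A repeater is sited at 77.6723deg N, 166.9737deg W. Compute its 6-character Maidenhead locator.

AQ67mq

Shift to the Maidenhead origin (180°W, 90°S): lon 13.0263, lat 167.6723.
Field (20°×10°, letters A–R): 13.0263/20 → 0 → A, 167.6723/10 → 16 → Q; chars AQ.
Square (2°×1°, digits 0–9): 13.0263/2 → 6, 7.6723/1 → 7; chars 67.
Subsquare (5′×2.5′, letters a–x): 1.0263/0.0833333 → 12 → m, 0.6723/0.0416667 → 16 → q; chars mq.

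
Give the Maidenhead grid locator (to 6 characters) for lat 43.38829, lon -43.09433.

GN83kj

Offset from 180°W / 90°S: lon 136.9057°, lat 133.3883°.
Field (20°×10°, letters A–R): lon ⌊136.9057/20⌋ = 6 → G; lat ⌊133.3883/10⌋ = 13 → N.
Square (2°×1°, digits 0–9): lon ⌊16.9057/2⌋ = 8; lat ⌊3.3883/1⌋ = 3.
Subsquare (5′×2.5′, letters a–x): lon ⌊0.9057/0.0833333⌋ = 10 → k; lat ⌊0.3883/0.0416667⌋ = 9 → j.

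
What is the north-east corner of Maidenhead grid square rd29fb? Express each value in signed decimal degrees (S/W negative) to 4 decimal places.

-50.9167, 164.5000

Field R=17, D=3: +17·20° lon, +3·10° lat → SW at lon 160°, lat -60°.
Square 2, 9: +2·2° lon, +9·1° lat → SW at lon 164°, lat -51°.
Subsquare f=5, b=1: +5·0.0833333° lon, +1·0.0416667° lat → SW at lon 164.417°, lat -50.9583°.
Cell spans 0.0833333° lon × 0.0416667° lat. NE corner is SW corner plus one full cell.
latitude -50.9167, longitude 164.5000.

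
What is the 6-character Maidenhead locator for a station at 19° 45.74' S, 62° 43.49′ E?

Offset from 180°W / 90°S: lon 242.7248°, lat 70.2377°.
Field (20°×10°, letters A–R): 242.7248/20 → 12 → M, 70.2377/10 → 7 → H; chars MH.
Square (2°×1°, digits 0–9): 2.7248/2 → 1, 0.2377/1 → 0; chars 10.
Subsquare (5′×2.5′, letters a–x): 0.7248/0.0833333 → 8 → i, 0.2377/0.0416667 → 5 → f; chars if.

MH10if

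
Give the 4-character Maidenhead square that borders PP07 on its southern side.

Latitude square 7; −1 → 6.
The longitude characters are unchanged.

PP06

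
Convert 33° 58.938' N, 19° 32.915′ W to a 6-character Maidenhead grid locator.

IM03fx

Add 180° to longitude and 90° to latitude: 160.4514, 123.9823.
Field: lon ⌊160.4514/20⌋ = 8 → I; lat ⌊123.9823/10⌋ = 12 → M.
Square: lon ⌊0.4514/2⌋ = 0; lat ⌊3.9823/1⌋ = 3.
Subsquare: lon ⌊0.4514/0.0833333⌋ = 5 → f; lat ⌊0.9823/0.0416667⌋ = 23 → x.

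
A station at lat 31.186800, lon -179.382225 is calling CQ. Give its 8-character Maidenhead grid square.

AM01he44

Shift to the Maidenhead origin (180°W, 90°S): lon 0.61777, lat 121.18680.
Field (20°×10°, letters A–R): lon ⌊0.61777/20⌋ = 0 → A; lat ⌊121.18680/10⌋ = 12 → M.
Square (2°×1°, digits 0–9): lon ⌊0.61777/2⌋ = 0; lat ⌊1.18680/1⌋ = 1.
Subsquare (5′×2.5′, letters a–x): lon ⌊0.61777/0.0833333⌋ = 7 → h; lat ⌊0.18680/0.0416667⌋ = 4 → e.
Extended square (30″×15″, digits 0–9): lon ⌊0.03444/0.00833333⌋ = 4; lat ⌊0.02013/0.00416667⌋ = 4.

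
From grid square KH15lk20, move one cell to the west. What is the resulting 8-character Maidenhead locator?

Longitude extended square 2; −1 → 1.
The latitude characters are unchanged.

KH15lk10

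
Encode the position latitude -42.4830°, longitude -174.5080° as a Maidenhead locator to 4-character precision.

AE27

Add 180° to longitude and 90° to latitude: 5.49, 47.52.
Field: 5.49/20 → 0 → A, 47.52/10 → 4 → E; chars AE.
Square: 5.49/2 → 2, 7.52/1 → 7; chars 27.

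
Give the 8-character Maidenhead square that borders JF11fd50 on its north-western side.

Longitude extended square 5; −1 → 4.
Latitude extended square 0; +1 → 1.

JF11fd41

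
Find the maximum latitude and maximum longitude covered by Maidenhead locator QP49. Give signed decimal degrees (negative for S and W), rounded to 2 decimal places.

Field Q=16, P=15: +16·20° lon, +15·10° lat → SW at lon 140°, lat 60°.
Square 4, 9: +4·2° lon, +9·1° lat → SW at lon 148°, lat 69°.
Cell spans 2° lon × 1° lat. NE corner is SW corner plus one full cell.
latitude 70.00, longitude 150.00.

70.00, 150.00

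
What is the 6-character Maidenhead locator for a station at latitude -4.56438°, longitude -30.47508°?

HI45sk

Offset from 180°W / 90°S: lon 149.5249°, lat 85.4356°.
Field (20°×10°, letters A–R): 149.5249/20 → 7 → H, 85.4356/10 → 8 → I; chars HI.
Square (2°×1°, digits 0–9): 9.5249/2 → 4, 5.4356/1 → 5; chars 45.
Subsquare (5′×2.5′, letters a–x): 1.5249/0.0833333 → 18 → s, 0.4356/0.0416667 → 10 → k; chars sk.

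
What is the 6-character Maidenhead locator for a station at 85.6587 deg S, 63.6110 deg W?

FA84ei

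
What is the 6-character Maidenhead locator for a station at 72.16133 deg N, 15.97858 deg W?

IQ22ad

Add 180° to longitude and 90° to latitude: 164.0214, 162.1613.
Field: lon ⌊164.0214/20⌋ = 8 → I; lat ⌊162.1613/10⌋ = 16 → Q.
Square: lon ⌊4.0214/2⌋ = 2; lat ⌊2.1613/1⌋ = 2.
Subsquare: lon ⌊0.0214/0.0833333⌋ = 0 → a; lat ⌊0.1613/0.0416667⌋ = 3 → d.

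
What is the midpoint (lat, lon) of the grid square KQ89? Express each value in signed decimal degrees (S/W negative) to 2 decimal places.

79.50, 37.00

Field K=10, Q=16: +10·20° lon, +16·10° lat → SW at lon 20°, lat 70°.
Square 8, 9: +8·2° lon, +9·1° lat → SW at lon 36°, lat 79°.
Cell spans 2° lon × 1° lat. Centre is SW corner plus half of each.
latitude 79.50, longitude 37.00.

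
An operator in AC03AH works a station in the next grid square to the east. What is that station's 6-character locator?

AC03bh

Longitude subsquare a = 0; +1 → 1 = b.
The latitude characters are unchanged.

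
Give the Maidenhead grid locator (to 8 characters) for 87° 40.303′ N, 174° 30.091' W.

AR27rq91

Add 180° to longitude and 90° to latitude: 5.49848, 177.67172.
Field (20°×10°, letters A–R): 5.49848/20 → 0 → A, 177.67172/10 → 17 → R; chars AR.
Square (2°×1°, digits 0–9): 5.49848/2 → 2, 7.67172/1 → 7; chars 27.
Subsquare (5′×2.5′, letters a–x): 1.49848/0.0833333 → 17 → r, 0.67172/0.0416667 → 16 → q; chars rq.
Extended square (30″×15″, digits 0–9): 0.08182/0.00833333 → 9, 0.00505/0.00416667 → 1; chars 91.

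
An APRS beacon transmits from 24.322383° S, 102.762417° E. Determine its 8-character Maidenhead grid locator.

Shift to the Maidenhead origin (180°W, 90°S): lon 282.76242, lat 65.67762.
Field (20°×10°, letters A–R): lon ⌊282.76242/20⌋ = 14 → O; lat ⌊65.67762/10⌋ = 6 → G.
Square (2°×1°, digits 0–9): lon ⌊2.76242/2⌋ = 1; lat ⌊5.67762/1⌋ = 5.
Subsquare (5′×2.5′, letters a–x): lon ⌊0.76242/0.0833333⌋ = 9 → j; lat ⌊0.67762/0.0416667⌋ = 16 → q.
Extended square (30″×15″, digits 0–9): lon ⌊0.01242/0.00833333⌋ = 1; lat ⌊0.01095/0.00416667⌋ = 2.

OG15jq12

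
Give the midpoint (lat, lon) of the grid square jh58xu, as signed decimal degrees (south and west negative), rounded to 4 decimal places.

Field J=9, H=7: +9·20° lon, +7·10° lat → SW at lon 0°, lat -20°.
Square 5, 8: +5·2° lon, +8·1° lat → SW at lon 10°, lat -12°.
Subsquare x=23, u=20: +23·0.0833333° lon, +20·0.0416667° lat → SW at lon 11.9167°, lat -11.1667°.
Cell spans 0.0833333° lon × 0.0416667° lat. Centre is SW corner plus half of each.
latitude -11.1458, longitude 11.9583.

-11.1458, 11.9583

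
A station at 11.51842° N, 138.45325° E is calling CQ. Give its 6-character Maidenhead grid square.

PK91fm

Add 180° to longitude and 90° to latitude: 318.4533, 101.5184.
Field (20°×10°, letters A–R): 318.4533/20 → 15 → P, 101.5184/10 → 10 → K; chars PK.
Square (2°×1°, digits 0–9): 18.4533/2 → 9, 1.5184/1 → 1; chars 91.
Subsquare (5′×2.5′, letters a–x): 0.4533/0.0833333 → 5 → f, 0.5184/0.0416667 → 12 → m; chars fm.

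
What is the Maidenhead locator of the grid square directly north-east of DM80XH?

DM90ai

Longitude subsquare x = 23; +1 → 24, wraps to 0 = a, carry into square.
Longitude square 8; +1 → 9.
Latitude subsquare h = 7; +1 → 8 = i.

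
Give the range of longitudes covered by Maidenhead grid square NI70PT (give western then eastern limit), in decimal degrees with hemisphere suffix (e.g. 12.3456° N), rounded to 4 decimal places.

Field N=13, I=8: +13·20° lon, +8·10° lat → SW at lon 80°, lat -10°.
Square 7, 0: +7·2° lon, +0·1° lat → SW at lon 94°, lat -10°.
Subsquare p=15, t=19: +15·0.0833333° lon, +19·0.0416667° lat → SW at lon 95.25°, lat -9.20833°.
Cell spans 0.0833333° lon × 0.0416667° lat.
west 95.2500° E, east 95.3333° E.

95.2500° E, 95.3333° E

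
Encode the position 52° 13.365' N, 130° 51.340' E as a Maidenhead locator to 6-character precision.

Shift to the Maidenhead origin (180°W, 90°S): lon 310.8557, lat 142.2227.
Field (20°×10°, letters A–R): 310.8557/20 → 15 → P, 142.2227/10 → 14 → O; chars PO.
Square (2°×1°, digits 0–9): 10.8557/2 → 5, 2.2227/1 → 2; chars 52.
Subsquare (5′×2.5′, letters a–x): 0.8557/0.0833333 → 10 → k, 0.2227/0.0416667 → 5 → f; chars kf.

PO52kf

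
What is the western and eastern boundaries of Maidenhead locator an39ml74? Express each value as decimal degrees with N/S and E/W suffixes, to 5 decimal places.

172.94167° W, 172.93333° W

Field A=0, N=13: +0·20° lon, +13·10° lat → SW at lon -180°, lat 40°.
Square 3, 9: +3·2° lon, +9·1° lat → SW at lon -174°, lat 49°.
Subsquare m=12, l=11: +12·0.0833333° lon, +11·0.0416667° lat → SW at lon -173°, lat 49.4583°.
Extended square 7, 4: +7·0.00833333° lon, +4·0.00416667° lat → SW at lon -172.942°, lat 49.475°.
Cell spans 0.00833333° lon × 0.00416667° lat.
west 172.94167° W, east 172.93333° W.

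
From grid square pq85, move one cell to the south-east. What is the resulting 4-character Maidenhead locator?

Longitude square 8; +1 → 9.
Latitude square 5; −1 → 4.

PQ94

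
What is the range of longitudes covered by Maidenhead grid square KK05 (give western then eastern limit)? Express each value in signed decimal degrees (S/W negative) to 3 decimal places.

20.000, 22.000

Field K=10, K=10: +10·20° lon, +10·10° lat → SW at lon 20°, lat 10°.
Square 0, 5: +0·2° lon, +5·1° lat → SW at lon 20°, lat 15°.
Cell spans 2° lon × 1° lat.
west 20.000, east 22.000.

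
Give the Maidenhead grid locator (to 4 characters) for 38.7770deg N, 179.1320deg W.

AM08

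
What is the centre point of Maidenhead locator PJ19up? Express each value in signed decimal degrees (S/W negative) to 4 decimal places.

9.6458, 123.7083

Field P=15, J=9: +15·20° lon, +9·10° lat → SW at lon 120°, lat 0°.
Square 1, 9: +1·2° lon, +9·1° lat → SW at lon 122°, lat 9°.
Subsquare u=20, p=15: +20·0.0833333° lon, +15·0.0416667° lat → SW at lon 123.667°, lat 9.625°.
Cell spans 0.0833333° lon × 0.0416667° lat. Centre is SW corner plus half of each.
latitude 9.6458, longitude 123.7083.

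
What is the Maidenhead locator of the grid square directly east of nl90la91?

NL90ma01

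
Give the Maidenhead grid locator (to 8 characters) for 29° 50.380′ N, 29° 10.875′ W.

HL59ju81

Add 180° to longitude and 90° to latitude: 150.81875, 119.83967.
Field (20°×10°, letters A–R): 150.81875/20 → 7 → H, 119.83967/10 → 11 → L; chars HL.
Square (2°×1°, digits 0–9): 10.81875/2 → 5, 9.83967/1 → 9; chars 59.
Subsquare (5′×2.5′, letters a–x): 0.81875/0.0833333 → 9 → j, 0.83967/0.0416667 → 20 → u; chars ju.
Extended square (30″×15″, digits 0–9): 0.06875/0.00833333 → 8, 0.00633/0.00416667 → 1; chars 81.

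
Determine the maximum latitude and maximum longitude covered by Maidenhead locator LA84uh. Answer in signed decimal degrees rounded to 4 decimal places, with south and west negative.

Field L=11, A=0: +11·20° lon, +0·10° lat → SW at lon 40°, lat -90°.
Square 8, 4: +8·2° lon, +4·1° lat → SW at lon 56°, lat -86°.
Subsquare u=20, h=7: +20·0.0833333° lon, +7·0.0416667° lat → SW at lon 57.6667°, lat -85.7083°.
Cell spans 0.0833333° lon × 0.0416667° lat. NE corner is SW corner plus one full cell.
latitude -85.6667, longitude 57.7500.

-85.6667, 57.7500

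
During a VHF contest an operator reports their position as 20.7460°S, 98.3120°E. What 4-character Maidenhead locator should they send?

Shift to the Maidenhead origin (180°W, 90°S): lon 278.31, lat 69.25.
Field (20°×10°, letters A–R): 278.31/20 → 13 → N, 69.25/10 → 6 → G; chars NG.
Square (2°×1°, digits 0–9): 18.31/2 → 9, 9.25/1 → 9; chars 99.

NG99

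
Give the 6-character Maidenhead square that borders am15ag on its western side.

AM05xg

Longitude subsquare a = 0; −1 → -1, wraps to 23 = x, carry into square.
Longitude square 1; −1 → 0.
The latitude characters are unchanged.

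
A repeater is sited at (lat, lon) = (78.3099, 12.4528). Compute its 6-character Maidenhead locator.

JQ68fh

Shift to the Maidenhead origin (180°W, 90°S): lon 192.4528, lat 168.3099.
Field: lon ⌊192.4528/20⌋ = 9 → J; lat ⌊168.3099/10⌋ = 16 → Q.
Square: lon ⌊12.4528/2⌋ = 6; lat ⌊8.3099/1⌋ = 8.
Subsquare: lon ⌊0.4528/0.0833333⌋ = 5 → f; lat ⌊0.3099/0.0416667⌋ = 7 → h.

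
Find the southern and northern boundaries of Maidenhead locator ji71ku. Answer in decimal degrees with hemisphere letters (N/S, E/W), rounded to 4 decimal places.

8.1667° S, 8.1250° S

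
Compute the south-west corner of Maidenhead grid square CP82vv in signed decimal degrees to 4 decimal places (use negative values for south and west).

62.8750, -122.2500

Field C=2, P=15: +2·20° lon, +15·10° lat → SW at lon -140°, lat 60°.
Square 8, 2: +8·2° lon, +2·1° lat → SW at lon -124°, lat 62°.
Subsquare v=21, v=21: +21·0.0833333° lon, +21·0.0416667° lat → SW at lon -122.25°, lat 62.875°.
latitude 62.8750, longitude -122.2500.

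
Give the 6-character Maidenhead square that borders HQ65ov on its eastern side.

Longitude subsquare o = 14; +1 → 15 = p.
The latitude characters are unchanged.

HQ65pv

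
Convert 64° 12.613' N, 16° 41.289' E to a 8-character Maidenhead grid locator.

JP84if20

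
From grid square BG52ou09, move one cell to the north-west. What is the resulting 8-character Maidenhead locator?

Longitude extended square 0; −1 → -1, wraps to 9, carry into subsquare.
Longitude subsquare o = 14; −1 → 13 = n.
Latitude extended square 9; +1 → 10, wraps to 0, carry into subsquare.
Latitude subsquare u = 20; +1 → 21 = v.

BG52nv90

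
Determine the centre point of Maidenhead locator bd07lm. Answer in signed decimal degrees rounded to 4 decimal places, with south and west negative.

Field B=1, D=3: +1·20° lon, +3·10° lat → SW at lon -160°, lat -60°.
Square 0, 7: +0·2° lon, +7·1° lat → SW at lon -160°, lat -53°.
Subsquare l=11, m=12: +11·0.0833333° lon, +12·0.0416667° lat → SW at lon -159.083°, lat -52.5°.
Cell spans 0.0833333° lon × 0.0416667° lat. Centre is SW corner plus half of each.
latitude -52.4792, longitude -159.0417.

-52.4792, -159.0417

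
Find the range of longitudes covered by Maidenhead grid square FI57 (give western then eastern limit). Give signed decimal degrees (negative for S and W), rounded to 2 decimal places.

-70.00, -68.00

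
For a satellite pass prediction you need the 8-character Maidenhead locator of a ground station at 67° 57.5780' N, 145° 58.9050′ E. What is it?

Offset from 180°W / 90°S: lon 325.98175°, lat 157.95963°.
Field: lon ⌊325.98175/20⌋ = 16 → Q; lat ⌊157.95963/10⌋ = 15 → P.
Square: lon ⌊5.98175/2⌋ = 2; lat ⌊7.95963/1⌋ = 7.
Subsquare: lon ⌊1.98175/0.0833333⌋ = 23 → x; lat ⌊0.95963/0.0416667⌋ = 23 → x.
Extended square: lon ⌊0.06508/0.00833333⌋ = 7; lat ⌊0.00130/0.00416667⌋ = 0.

QP27xx70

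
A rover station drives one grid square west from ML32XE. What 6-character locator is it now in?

Longitude subsquare x = 23; −1 → 22 = w.
The latitude characters are unchanged.

ML32we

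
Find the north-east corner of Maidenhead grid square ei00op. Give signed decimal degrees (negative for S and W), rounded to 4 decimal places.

-9.3333, -98.7500

Field E=4, I=8: +4·20° lon, +8·10° lat → SW at lon -100°, lat -10°.
Square 0, 0: +0·2° lon, +0·1° lat → SW at lon -100°, lat -10°.
Subsquare o=14, p=15: +14·0.0833333° lon, +15·0.0416667° lat → SW at lon -98.8333°, lat -9.375°.
Cell spans 0.0833333° lon × 0.0416667° lat. NE corner is SW corner plus one full cell.
latitude -9.3333, longitude -98.7500.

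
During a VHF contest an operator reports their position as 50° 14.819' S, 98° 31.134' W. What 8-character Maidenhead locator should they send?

ED09rs70

Add 180° to longitude and 90° to latitude: 81.48110, 39.75302.
Field: lon ⌊81.48110/20⌋ = 4 → E; lat ⌊39.75302/10⌋ = 3 → D.
Square: lon ⌊1.48110/2⌋ = 0; lat ⌊9.75302/1⌋ = 9.
Subsquare: lon ⌊1.48110/0.0833333⌋ = 17 → r; lat ⌊0.75302/0.0416667⌋ = 18 → s.
Extended square: lon ⌊0.06443/0.00833333⌋ = 7; lat ⌊0.00302/0.00416667⌋ = 0.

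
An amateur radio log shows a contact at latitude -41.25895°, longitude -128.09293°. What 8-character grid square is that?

Offset from 180°W / 90°S: lon 51.90707°, lat 48.74105°.
Field (20°×10°, letters A–R): lon ⌊51.90707/20⌋ = 2 → C; lat ⌊48.74105/10⌋ = 4 → E.
Square (2°×1°, digits 0–9): lon ⌊11.90707/2⌋ = 5; lat ⌊8.74105/1⌋ = 8.
Subsquare (5′×2.5′, letters a–x): lon ⌊1.90707/0.0833333⌋ = 22 → w; lat ⌊0.74105/0.0416667⌋ = 17 → r.
Extended square (30″×15″, digits 0–9): lon ⌊0.07374/0.00833333⌋ = 8; lat ⌊0.03272/0.00416667⌋ = 7.

CE58wr87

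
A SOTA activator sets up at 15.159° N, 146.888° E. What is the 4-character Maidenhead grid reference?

QK35

Shift to the Maidenhead origin (180°W, 90°S): lon 326.89, lat 105.16.
Field: lon ⌊326.89/20⌋ = 16 → Q; lat ⌊105.16/10⌋ = 10 → K.
Square: lon ⌊6.89/2⌋ = 3; lat ⌊5.16/1⌋ = 5.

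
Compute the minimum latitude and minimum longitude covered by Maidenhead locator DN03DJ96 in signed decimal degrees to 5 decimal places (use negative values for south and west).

Field D=3, N=13: +3·20° lon, +13·10° lat → SW at lon -120°, lat 40°.
Square 0, 3: +0·2° lon, +3·1° lat → SW at lon -120°, lat 43°.
Subsquare d=3, j=9: +3·0.0833333° lon, +9·0.0416667° lat → SW at lon -119.75°, lat 43.375°.
Extended square 9, 6: +9·0.00833333° lon, +6·0.00416667° lat → SW at lon -119.675°, lat 43.4°.
latitude 43.40000, longitude -119.67500.

43.40000, -119.67500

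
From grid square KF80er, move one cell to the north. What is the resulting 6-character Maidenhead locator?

KF80es

Latitude subsquare r = 17; +1 → 18 = s.
The longitude characters are unchanged.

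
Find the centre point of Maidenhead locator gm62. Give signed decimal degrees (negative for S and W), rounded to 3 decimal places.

32.500, -47.000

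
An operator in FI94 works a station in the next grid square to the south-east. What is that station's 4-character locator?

Longitude square 9; +1 → 10, wraps to 0, carry into field.
Longitude field F = 5; +1 → 6 = G.
Latitude square 4; −1 → 3.

GI03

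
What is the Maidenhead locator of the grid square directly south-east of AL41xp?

AL51ao

Longitude subsquare x = 23; +1 → 24, wraps to 0 = a, carry into square.
Longitude square 4; +1 → 5.
Latitude subsquare p = 15; −1 → 14 = o.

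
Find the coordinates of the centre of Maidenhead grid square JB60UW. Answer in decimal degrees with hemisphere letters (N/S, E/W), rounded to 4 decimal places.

79.0625° S, 13.7083° E

Field J=9, B=1: +9·20° lon, +1·10° lat → SW at lon 0°, lat -80°.
Square 6, 0: +6·2° lon, +0·1° lat → SW at lon 12°, lat -80°.
Subsquare u=20, w=22: +20·0.0833333° lon, +22·0.0416667° lat → SW at lon 13.6667°, lat -79.0833°.
Cell spans 0.0833333° lon × 0.0416667° lat. Centre is SW corner plus half of each.
latitude 79.0625° S, longitude 13.7083° E.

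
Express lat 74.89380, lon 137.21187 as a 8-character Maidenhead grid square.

Shift to the Maidenhead origin (180°W, 90°S): lon 317.21187, lat 164.89380.
Field: lon ⌊317.21187/20⌋ = 15 → P; lat ⌊164.89380/10⌋ = 16 → Q.
Square: lon ⌊17.21187/2⌋ = 8; lat ⌊4.89380/1⌋ = 4.
Subsquare: lon ⌊1.21187/0.0833333⌋ = 14 → o; lat ⌊0.89380/0.0416667⌋ = 21 → v.
Extended square: lon ⌊0.04520/0.00833333⌋ = 5; lat ⌊0.01880/0.00416667⌋ = 4.

PQ84ov54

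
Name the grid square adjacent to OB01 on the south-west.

NB90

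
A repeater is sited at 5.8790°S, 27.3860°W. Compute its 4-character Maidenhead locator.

HI64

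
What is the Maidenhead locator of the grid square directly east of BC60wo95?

Longitude extended square 9; +1 → 10, wraps to 0, carry into subsquare.
Longitude subsquare w = 22; +1 → 23 = x.
The latitude characters are unchanged.

BC60xo05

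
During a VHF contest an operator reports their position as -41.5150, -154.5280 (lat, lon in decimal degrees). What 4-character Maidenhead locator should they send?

BE28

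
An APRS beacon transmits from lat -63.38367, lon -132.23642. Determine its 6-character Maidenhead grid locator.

CC36vo

Offset from 180°W / 90°S: lon 47.7636°, lat 26.6163°.
Field (20°×10°, letters A–R): 47.7636/20 → 2 → C, 26.6163/10 → 2 → C; chars CC.
Square (2°×1°, digits 0–9): 7.7636/2 → 3, 6.6163/1 → 6; chars 36.
Subsquare (5′×2.5′, letters a–x): 1.7636/0.0833333 → 21 → v, 0.6163/0.0416667 → 14 → o; chars vo.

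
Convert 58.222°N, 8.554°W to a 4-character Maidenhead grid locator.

Add 180° to longitude and 90° to latitude: 171.45, 148.22.
Field: lon ⌊171.45/20⌋ = 8 → I; lat ⌊148.22/10⌋ = 14 → O.
Square: lon ⌊11.45/2⌋ = 5; lat ⌊8.22/1⌋ = 8.

IO58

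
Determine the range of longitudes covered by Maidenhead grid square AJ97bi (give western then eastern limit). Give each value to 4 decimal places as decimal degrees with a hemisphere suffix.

161.9167° W, 161.8333° W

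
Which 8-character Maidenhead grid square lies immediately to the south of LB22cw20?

LB22cv29

Latitude extended square 0; −1 → -1, wraps to 9, carry into subsquare.
Latitude subsquare w = 22; −1 → 21 = v.
The longitude characters are unchanged.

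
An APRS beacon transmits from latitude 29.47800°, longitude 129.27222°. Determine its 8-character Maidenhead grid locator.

PL49pl24

Shift to the Maidenhead origin (180°W, 90°S): lon 309.27222, lat 119.47800.
Field: lon ⌊309.27222/20⌋ = 15 → P; lat ⌊119.47800/10⌋ = 11 → L.
Square: lon ⌊9.27222/2⌋ = 4; lat ⌊9.47800/1⌋ = 9.
Subsquare: lon ⌊1.27222/0.0833333⌋ = 15 → p; lat ⌊0.47800/0.0416667⌋ = 11 → l.
Extended square: lon ⌊0.02222/0.00833333⌋ = 2; lat ⌊0.01967/0.00416667⌋ = 4.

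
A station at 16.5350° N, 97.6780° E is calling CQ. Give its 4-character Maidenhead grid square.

NK86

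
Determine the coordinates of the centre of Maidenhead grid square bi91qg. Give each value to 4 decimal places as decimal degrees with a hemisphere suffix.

8.7292° S, 140.6250° W

Field B=1, I=8: +1·20° lon, +8·10° lat → SW at lon -160°, lat -10°.
Square 9, 1: +9·2° lon, +1·1° lat → SW at lon -142°, lat -9°.
Subsquare q=16, g=6: +16·0.0833333° lon, +6·0.0416667° lat → SW at lon -140.667°, lat -8.75°.
Cell spans 0.0833333° lon × 0.0416667° lat. Centre is SW corner plus half of each.
latitude 8.7292° S, longitude 140.6250° W.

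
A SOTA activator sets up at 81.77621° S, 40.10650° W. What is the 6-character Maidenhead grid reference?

Shift to the Maidenhead origin (180°W, 90°S): lon 139.8935, lat 8.2238.
Field: 139.8935/20 → 6 → G, 8.2238/10 → 0 → A; chars GA.
Square: 19.8935/2 → 9, 8.2238/1 → 8; chars 98.
Subsquare: 1.8935/0.0833333 → 22 → w, 0.2238/0.0416667 → 5 → f; chars wf.

GA98wf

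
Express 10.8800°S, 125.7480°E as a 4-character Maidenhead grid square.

PH29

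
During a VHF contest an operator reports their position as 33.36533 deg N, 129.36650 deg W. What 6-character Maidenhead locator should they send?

CM53hi

Offset from 180°W / 90°S: lon 50.6335°, lat 123.3653°.
Field (20°×10°, letters A–R): lon ⌊50.6335/20⌋ = 2 → C; lat ⌊123.3653/10⌋ = 12 → M.
Square (2°×1°, digits 0–9): lon ⌊10.6335/2⌋ = 5; lat ⌊3.3653/1⌋ = 3.
Subsquare (5′×2.5′, letters a–x): lon ⌊0.6335/0.0833333⌋ = 7 → h; lat ⌊0.3653/0.0416667⌋ = 8 → i.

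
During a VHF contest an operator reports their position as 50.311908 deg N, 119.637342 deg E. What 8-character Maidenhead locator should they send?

OO90th64

Offset from 180°W / 90°S: lon 299.63734°, lat 140.31191°.
Field: lon ⌊299.63734/20⌋ = 14 → O; lat ⌊140.31191/10⌋ = 14 → O.
Square: lon ⌊19.63734/2⌋ = 9; lat ⌊0.31191/1⌋ = 0.
Subsquare: lon ⌊1.63734/0.0833333⌋ = 19 → t; lat ⌊0.31191/0.0416667⌋ = 7 → h.
Extended square: lon ⌊0.05401/0.00833333⌋ = 6; lat ⌊0.02024/0.00416667⌋ = 4.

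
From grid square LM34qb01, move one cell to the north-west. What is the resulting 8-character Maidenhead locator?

LM34pb92

Longitude extended square 0; −1 → -1, wraps to 9, carry into subsquare.
Longitude subsquare q = 16; −1 → 15 = p.
Latitude extended square 1; +1 → 2.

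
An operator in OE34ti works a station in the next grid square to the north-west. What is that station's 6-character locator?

OE34sj

Longitude subsquare t = 19; −1 → 18 = s.
Latitude subsquare i = 8; +1 → 9 = j.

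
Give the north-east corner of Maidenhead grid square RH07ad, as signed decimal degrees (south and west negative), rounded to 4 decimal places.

-12.8333, 160.0833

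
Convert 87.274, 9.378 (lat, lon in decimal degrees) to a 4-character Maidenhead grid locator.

JR47

Shift to the Maidenhead origin (180°W, 90°S): lon 189.38, lat 177.27.
Field: 189.38/20 → 9 → J, 177.27/10 → 17 → R; chars JR.
Square: 9.38/2 → 4, 7.27/1 → 7; chars 47.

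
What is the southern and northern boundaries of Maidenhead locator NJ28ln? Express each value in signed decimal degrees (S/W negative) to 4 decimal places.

8.5417, 8.5833

Field N=13, J=9: +13·20° lon, +9·10° lat → SW at lon 80°, lat 0°.
Square 2, 8: +2·2° lon, +8·1° lat → SW at lon 84°, lat 8°.
Subsquare l=11, n=13: +11·0.0833333° lon, +13·0.0416667° lat → SW at lon 84.9167°, lat 8.54167°.
Cell spans 0.0833333° lon × 0.0416667° lat.
south 8.5417, north 8.5833.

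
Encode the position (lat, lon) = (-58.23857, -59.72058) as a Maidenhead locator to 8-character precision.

GD01ds32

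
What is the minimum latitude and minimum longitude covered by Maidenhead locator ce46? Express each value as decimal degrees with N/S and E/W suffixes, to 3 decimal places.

Field C=2, E=4: +2·20° lon, +4·10° lat → SW at lon -140°, lat -50°.
Square 4, 6: +4·2° lon, +6·1° lat → SW at lon -132°, lat -44°.
latitude 44.000° S, longitude 132.000° W.

44.000° S, 132.000° W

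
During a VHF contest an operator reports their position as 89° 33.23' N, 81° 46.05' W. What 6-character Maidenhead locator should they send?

Add 180° to longitude and 90° to latitude: 98.2325, 179.5538.
Field: 98.2325/20 → 4 → E, 179.5538/10 → 17 → R; chars ER.
Square: 18.2325/2 → 9, 9.5538/1 → 9; chars 99.
Subsquare: 0.2325/0.0833333 → 2 → c, 0.5538/0.0416667 → 13 → n; chars cn.

ER99cn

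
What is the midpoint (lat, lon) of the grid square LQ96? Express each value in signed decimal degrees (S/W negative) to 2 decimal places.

76.50, 59.00

Field L=11, Q=16: +11·20° lon, +16·10° lat → SW at lon 40°, lat 70°.
Square 9, 6: +9·2° lon, +6·1° lat → SW at lon 58°, lat 76°.
Cell spans 2° lon × 1° lat. Centre is SW corner plus half of each.
latitude 76.50, longitude 59.00.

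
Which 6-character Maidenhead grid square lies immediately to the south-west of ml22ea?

ML21dx

Longitude subsquare e = 4; −1 → 3 = d.
Latitude subsquare a = 0; −1 → -1, wraps to 23 = x, carry into square.
Latitude square 2; −1 → 1.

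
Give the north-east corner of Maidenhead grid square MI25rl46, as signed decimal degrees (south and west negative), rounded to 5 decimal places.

-4.51250, 65.45833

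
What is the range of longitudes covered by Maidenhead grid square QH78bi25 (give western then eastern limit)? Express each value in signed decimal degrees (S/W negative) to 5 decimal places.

154.10000, 154.10833

Field Q=16, H=7: +16·20° lon, +7·10° lat → SW at lon 140°, lat -20°.
Square 7, 8: +7·2° lon, +8·1° lat → SW at lon 154°, lat -12°.
Subsquare b=1, i=8: +1·0.0833333° lon, +8·0.0416667° lat → SW at lon 154.083°, lat -11.6667°.
Extended square 2, 5: +2·0.00833333° lon, +5·0.00416667° lat → SW at lon 154.1°, lat -11.6458°.
Cell spans 0.00833333° lon × 0.00416667° lat.
west 154.10000, east 154.10833.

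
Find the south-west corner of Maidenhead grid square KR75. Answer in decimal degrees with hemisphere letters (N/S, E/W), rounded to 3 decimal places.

85.000° N, 34.000° E

Field K=10, R=17: +10·20° lon, +17·10° lat → SW at lon 20°, lat 80°.
Square 7, 5: +7·2° lon, +5·1° lat → SW at lon 34°, lat 85°.
latitude 85.000° N, longitude 34.000° E.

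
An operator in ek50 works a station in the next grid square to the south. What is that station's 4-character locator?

Latitude square 0; −1 → -1, wraps to 9, carry into field.
Latitude field K = 10; −1 → 9 = J.
The longitude characters are unchanged.

EJ59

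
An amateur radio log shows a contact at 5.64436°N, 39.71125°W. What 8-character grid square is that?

HJ05dp44

Shift to the Maidenhead origin (180°W, 90°S): lon 140.28875, lat 95.64436.
Field: 140.28875/20 → 7 → H, 95.64436/10 → 9 → J; chars HJ.
Square: 0.28875/2 → 0, 5.64436/1 → 5; chars 05.
Subsquare: 0.28875/0.0833333 → 3 → d, 0.64436/0.0416667 → 15 → p; chars dp.
Extended square: 0.03875/0.00833333 → 4, 0.01936/0.00416667 → 4; chars 44.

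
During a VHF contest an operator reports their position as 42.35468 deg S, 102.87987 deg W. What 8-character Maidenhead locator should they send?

Offset from 180°W / 90°S: lon 77.12013°, lat 47.64532°.
Field: 77.12013/20 → 3 → D, 47.64532/10 → 4 → E; chars DE.
Square: 17.12013/2 → 8, 7.64532/1 → 7; chars 87.
Subsquare: 1.12013/0.0833333 → 13 → n, 0.64532/0.0416667 → 15 → p; chars np.
Extended square: 0.03680/0.00833333 → 4, 0.02032/0.00416667 → 4; chars 44.

DE87np44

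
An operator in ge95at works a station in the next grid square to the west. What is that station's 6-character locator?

GE85xt

Longitude subsquare a = 0; −1 → -1, wraps to 23 = x, carry into square.
Longitude square 9; −1 → 8.
The latitude characters are unchanged.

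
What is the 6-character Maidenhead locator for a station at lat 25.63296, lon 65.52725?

ML25sp

Offset from 180°W / 90°S: lon 245.5272°, lat 115.6330°.
Field: 245.5272/20 → 12 → M, 115.6330/10 → 11 → L; chars ML.
Square: 5.5272/2 → 2, 5.6330/1 → 5; chars 25.
Subsquare: 1.5272/0.0833333 → 18 → s, 0.6330/0.0416667 → 15 → p; chars sp.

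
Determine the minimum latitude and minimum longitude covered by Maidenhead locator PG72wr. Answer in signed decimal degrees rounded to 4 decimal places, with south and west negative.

-27.2917, 135.8333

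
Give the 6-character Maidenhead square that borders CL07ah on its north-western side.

BL97xi

Longitude subsquare a = 0; −1 → -1, wraps to 23 = x, carry into square.
Longitude square 0; −1 → -1, wraps to 9, carry into field.
Longitude field C = 2; −1 → 1 = B.
Latitude subsquare h = 7; +1 → 8 = i.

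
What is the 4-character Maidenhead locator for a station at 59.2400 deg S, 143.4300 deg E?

Offset from 180°W / 90°S: lon 323.43°, lat 30.76°.
Field (20°×10°, letters A–R): 323.43/20 → 16 → Q, 30.76/10 → 3 → D; chars QD.
Square (2°×1°, digits 0–9): 3.43/2 → 1, 0.76/1 → 0; chars 10.

QD10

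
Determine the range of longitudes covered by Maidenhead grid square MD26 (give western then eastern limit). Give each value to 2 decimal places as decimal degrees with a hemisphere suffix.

Field M=12, D=3: +12·20° lon, +3·10° lat → SW at lon 60°, lat -60°.
Square 2, 6: +2·2° lon, +6·1° lat → SW at lon 64°, lat -54°.
Cell spans 2° lon × 1° lat.
west 64.00° E, east 66.00° E.

64.00° E, 66.00° E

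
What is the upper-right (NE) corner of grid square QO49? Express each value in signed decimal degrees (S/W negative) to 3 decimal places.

Field Q=16, O=14: +16·20° lon, +14·10° lat → SW at lon 140°, lat 50°.
Square 4, 9: +4·2° lon, +9·1° lat → SW at lon 148°, lat 59°.
Cell spans 2° lon × 1° lat. NE corner is SW corner plus one full cell.
latitude 60.000, longitude 150.000.

60.000, 150.000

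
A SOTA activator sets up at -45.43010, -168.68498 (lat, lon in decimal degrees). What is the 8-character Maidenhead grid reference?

AE54pn76

Offset from 180°W / 90°S: lon 11.31502°, lat 44.56990°.
Field: lon ⌊11.31502/20⌋ = 0 → A; lat ⌊44.56990/10⌋ = 4 → E.
Square: lon ⌊11.31502/2⌋ = 5; lat ⌊4.56990/1⌋ = 4.
Subsquare: lon ⌊1.31502/0.0833333⌋ = 15 → p; lat ⌊0.56990/0.0416667⌋ = 13 → n.
Extended square: lon ⌊0.06502/0.00833333⌋ = 7; lat ⌊0.02823/0.00416667⌋ = 6.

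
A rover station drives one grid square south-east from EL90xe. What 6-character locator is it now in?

FL00ad

Longitude subsquare x = 23; +1 → 24, wraps to 0 = a, carry into square.
Longitude square 9; +1 → 10, wraps to 0, carry into field.
Longitude field E = 4; +1 → 5 = F.
Latitude subsquare e = 4; −1 → 3 = d.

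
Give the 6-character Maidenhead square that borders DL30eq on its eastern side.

DL30fq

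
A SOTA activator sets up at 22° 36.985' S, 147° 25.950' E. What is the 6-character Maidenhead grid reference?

QG37rj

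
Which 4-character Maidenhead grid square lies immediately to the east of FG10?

Longitude square 1; +1 → 2.
The latitude characters are unchanged.

FG20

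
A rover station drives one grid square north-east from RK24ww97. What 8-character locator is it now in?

Longitude extended square 9; +1 → 10, wraps to 0, carry into subsquare.
Longitude subsquare w = 22; +1 → 23 = x.
Latitude extended square 7; +1 → 8.

RK24xw08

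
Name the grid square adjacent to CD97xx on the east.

Longitude subsquare x = 23; +1 → 24, wraps to 0 = a, carry into square.
Longitude square 9; +1 → 10, wraps to 0, carry into field.
Longitude field C = 2; +1 → 3 = D.
The latitude characters are unchanged.

DD07ax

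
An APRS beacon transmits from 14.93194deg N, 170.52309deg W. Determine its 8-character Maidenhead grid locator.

AK44rw73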